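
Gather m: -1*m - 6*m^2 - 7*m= -6*m^2 - 8*m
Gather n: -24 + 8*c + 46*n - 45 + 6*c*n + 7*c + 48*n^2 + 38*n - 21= 15*c + 48*n^2 + n*(6*c + 84) - 90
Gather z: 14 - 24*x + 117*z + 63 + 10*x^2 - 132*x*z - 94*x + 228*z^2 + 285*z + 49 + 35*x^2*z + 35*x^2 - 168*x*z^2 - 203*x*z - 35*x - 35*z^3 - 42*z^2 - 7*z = 45*x^2 - 153*x - 35*z^3 + z^2*(186 - 168*x) + z*(35*x^2 - 335*x + 395) + 126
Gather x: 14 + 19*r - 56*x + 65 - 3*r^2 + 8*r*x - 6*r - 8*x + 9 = -3*r^2 + 13*r + x*(8*r - 64) + 88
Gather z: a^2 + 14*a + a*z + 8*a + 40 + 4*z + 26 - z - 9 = a^2 + 22*a + z*(a + 3) + 57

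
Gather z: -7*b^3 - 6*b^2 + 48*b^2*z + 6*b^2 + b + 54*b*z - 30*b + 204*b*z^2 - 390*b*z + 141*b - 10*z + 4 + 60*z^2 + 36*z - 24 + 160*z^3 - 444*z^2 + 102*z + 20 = -7*b^3 + 112*b + 160*z^3 + z^2*(204*b - 384) + z*(48*b^2 - 336*b + 128)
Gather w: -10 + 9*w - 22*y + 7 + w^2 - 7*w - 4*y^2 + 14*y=w^2 + 2*w - 4*y^2 - 8*y - 3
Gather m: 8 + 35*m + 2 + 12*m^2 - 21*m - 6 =12*m^2 + 14*m + 4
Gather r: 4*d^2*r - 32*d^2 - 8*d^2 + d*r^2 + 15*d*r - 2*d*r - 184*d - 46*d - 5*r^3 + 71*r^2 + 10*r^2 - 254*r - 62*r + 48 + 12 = -40*d^2 - 230*d - 5*r^3 + r^2*(d + 81) + r*(4*d^2 + 13*d - 316) + 60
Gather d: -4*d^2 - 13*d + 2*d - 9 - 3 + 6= -4*d^2 - 11*d - 6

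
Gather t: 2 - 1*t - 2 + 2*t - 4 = t - 4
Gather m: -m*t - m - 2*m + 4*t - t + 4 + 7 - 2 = m*(-t - 3) + 3*t + 9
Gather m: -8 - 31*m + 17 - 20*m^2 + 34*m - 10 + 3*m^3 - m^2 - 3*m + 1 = 3*m^3 - 21*m^2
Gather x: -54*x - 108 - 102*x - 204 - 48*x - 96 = -204*x - 408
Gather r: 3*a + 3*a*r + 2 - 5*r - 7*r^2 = 3*a - 7*r^2 + r*(3*a - 5) + 2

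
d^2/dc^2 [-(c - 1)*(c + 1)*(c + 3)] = -6*c - 6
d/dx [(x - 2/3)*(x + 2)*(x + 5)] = 3*x^2 + 38*x/3 + 16/3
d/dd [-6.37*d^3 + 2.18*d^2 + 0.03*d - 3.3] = -19.11*d^2 + 4.36*d + 0.03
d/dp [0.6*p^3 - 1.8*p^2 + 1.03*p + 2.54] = 1.8*p^2 - 3.6*p + 1.03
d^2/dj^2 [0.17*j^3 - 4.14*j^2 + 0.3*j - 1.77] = 1.02*j - 8.28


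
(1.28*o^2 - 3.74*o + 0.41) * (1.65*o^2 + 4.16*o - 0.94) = 2.112*o^4 - 0.8462*o^3 - 16.0851*o^2 + 5.2212*o - 0.3854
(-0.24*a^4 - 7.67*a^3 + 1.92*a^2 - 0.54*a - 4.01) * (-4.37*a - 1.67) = 1.0488*a^5 + 33.9187*a^4 + 4.4185*a^3 - 0.8466*a^2 + 18.4255*a + 6.6967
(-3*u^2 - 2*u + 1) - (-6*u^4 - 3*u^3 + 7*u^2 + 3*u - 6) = 6*u^4 + 3*u^3 - 10*u^2 - 5*u + 7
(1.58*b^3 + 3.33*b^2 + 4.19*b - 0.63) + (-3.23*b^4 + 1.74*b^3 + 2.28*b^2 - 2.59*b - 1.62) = -3.23*b^4 + 3.32*b^3 + 5.61*b^2 + 1.6*b - 2.25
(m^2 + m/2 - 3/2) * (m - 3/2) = m^3 - m^2 - 9*m/4 + 9/4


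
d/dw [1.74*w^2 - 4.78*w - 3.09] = 3.48*w - 4.78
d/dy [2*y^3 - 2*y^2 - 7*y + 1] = 6*y^2 - 4*y - 7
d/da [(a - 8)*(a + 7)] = 2*a - 1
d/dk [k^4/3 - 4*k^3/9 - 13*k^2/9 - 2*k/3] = 4*k^3/3 - 4*k^2/3 - 26*k/9 - 2/3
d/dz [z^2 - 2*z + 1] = 2*z - 2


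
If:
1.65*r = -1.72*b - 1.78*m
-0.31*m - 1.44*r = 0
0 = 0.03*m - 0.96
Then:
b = -26.51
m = 32.00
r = -6.89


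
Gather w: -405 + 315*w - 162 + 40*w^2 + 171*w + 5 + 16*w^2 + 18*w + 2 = 56*w^2 + 504*w - 560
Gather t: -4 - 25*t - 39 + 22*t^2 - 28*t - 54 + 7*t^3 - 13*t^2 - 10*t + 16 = 7*t^3 + 9*t^2 - 63*t - 81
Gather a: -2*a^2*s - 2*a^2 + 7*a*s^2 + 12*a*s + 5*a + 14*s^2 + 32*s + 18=a^2*(-2*s - 2) + a*(7*s^2 + 12*s + 5) + 14*s^2 + 32*s + 18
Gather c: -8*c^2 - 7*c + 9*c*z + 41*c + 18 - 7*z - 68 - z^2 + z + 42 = -8*c^2 + c*(9*z + 34) - z^2 - 6*z - 8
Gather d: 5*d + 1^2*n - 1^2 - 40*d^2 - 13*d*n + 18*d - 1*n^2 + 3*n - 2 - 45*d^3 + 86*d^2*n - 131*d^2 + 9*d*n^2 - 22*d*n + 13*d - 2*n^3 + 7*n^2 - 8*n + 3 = -45*d^3 + d^2*(86*n - 171) + d*(9*n^2 - 35*n + 36) - 2*n^3 + 6*n^2 - 4*n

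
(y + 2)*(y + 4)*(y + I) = y^3 + 6*y^2 + I*y^2 + 8*y + 6*I*y + 8*I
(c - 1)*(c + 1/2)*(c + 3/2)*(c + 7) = c^4 + 8*c^3 + 23*c^2/4 - 19*c/2 - 21/4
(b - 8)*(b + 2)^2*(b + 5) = b^4 + b^3 - 48*b^2 - 172*b - 160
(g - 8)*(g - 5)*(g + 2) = g^3 - 11*g^2 + 14*g + 80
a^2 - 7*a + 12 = (a - 4)*(a - 3)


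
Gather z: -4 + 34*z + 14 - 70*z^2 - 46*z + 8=-70*z^2 - 12*z + 18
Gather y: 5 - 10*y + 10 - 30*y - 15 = -40*y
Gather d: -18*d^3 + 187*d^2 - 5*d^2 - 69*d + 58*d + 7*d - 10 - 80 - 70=-18*d^3 + 182*d^2 - 4*d - 160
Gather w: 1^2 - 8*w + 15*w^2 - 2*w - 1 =15*w^2 - 10*w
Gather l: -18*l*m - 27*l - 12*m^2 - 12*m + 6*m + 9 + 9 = l*(-18*m - 27) - 12*m^2 - 6*m + 18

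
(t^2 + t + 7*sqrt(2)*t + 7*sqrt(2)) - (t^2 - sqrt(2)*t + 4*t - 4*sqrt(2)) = -3*t + 8*sqrt(2)*t + 11*sqrt(2)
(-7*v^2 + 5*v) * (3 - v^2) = 7*v^4 - 5*v^3 - 21*v^2 + 15*v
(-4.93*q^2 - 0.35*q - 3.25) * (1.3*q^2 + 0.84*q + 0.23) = -6.409*q^4 - 4.5962*q^3 - 5.6529*q^2 - 2.8105*q - 0.7475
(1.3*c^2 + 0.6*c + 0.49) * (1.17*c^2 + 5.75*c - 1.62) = 1.521*c^4 + 8.177*c^3 + 1.9173*c^2 + 1.8455*c - 0.7938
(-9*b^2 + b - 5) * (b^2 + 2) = -9*b^4 + b^3 - 23*b^2 + 2*b - 10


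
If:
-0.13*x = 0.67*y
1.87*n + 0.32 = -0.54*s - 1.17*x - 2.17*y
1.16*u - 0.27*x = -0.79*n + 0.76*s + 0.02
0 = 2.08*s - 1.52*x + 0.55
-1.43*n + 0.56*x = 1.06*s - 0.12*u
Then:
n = 0.22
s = -0.64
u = -0.67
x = -0.51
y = 0.10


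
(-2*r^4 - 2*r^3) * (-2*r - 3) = 4*r^5 + 10*r^4 + 6*r^3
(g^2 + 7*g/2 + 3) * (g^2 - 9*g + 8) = g^4 - 11*g^3/2 - 41*g^2/2 + g + 24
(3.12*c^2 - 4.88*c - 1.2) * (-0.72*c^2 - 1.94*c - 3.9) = -2.2464*c^4 - 2.5392*c^3 - 1.8368*c^2 + 21.36*c + 4.68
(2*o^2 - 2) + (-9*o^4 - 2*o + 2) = -9*o^4 + 2*o^2 - 2*o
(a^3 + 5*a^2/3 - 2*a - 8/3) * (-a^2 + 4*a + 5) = -a^5 + 7*a^4/3 + 41*a^3/3 + 3*a^2 - 62*a/3 - 40/3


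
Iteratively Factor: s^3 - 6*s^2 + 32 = (s - 4)*(s^2 - 2*s - 8) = (s - 4)*(s + 2)*(s - 4)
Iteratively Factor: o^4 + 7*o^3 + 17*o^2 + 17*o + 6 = (o + 1)*(o^3 + 6*o^2 + 11*o + 6) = (o + 1)*(o + 2)*(o^2 + 4*o + 3) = (o + 1)*(o + 2)*(o + 3)*(o + 1)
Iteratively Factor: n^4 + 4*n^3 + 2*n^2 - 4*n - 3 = (n + 3)*(n^3 + n^2 - n - 1) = (n - 1)*(n + 3)*(n^2 + 2*n + 1) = (n - 1)*(n + 1)*(n + 3)*(n + 1)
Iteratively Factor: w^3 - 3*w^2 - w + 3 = (w - 1)*(w^2 - 2*w - 3) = (w - 3)*(w - 1)*(w + 1)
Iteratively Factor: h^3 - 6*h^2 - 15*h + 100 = (h + 4)*(h^2 - 10*h + 25) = (h - 5)*(h + 4)*(h - 5)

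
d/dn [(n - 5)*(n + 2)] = 2*n - 3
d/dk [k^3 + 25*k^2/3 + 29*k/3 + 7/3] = 3*k^2 + 50*k/3 + 29/3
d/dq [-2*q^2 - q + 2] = -4*q - 1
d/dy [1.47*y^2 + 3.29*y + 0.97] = 2.94*y + 3.29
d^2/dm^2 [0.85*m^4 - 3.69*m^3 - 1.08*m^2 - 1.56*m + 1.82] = 10.2*m^2 - 22.14*m - 2.16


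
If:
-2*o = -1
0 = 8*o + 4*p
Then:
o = 1/2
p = -1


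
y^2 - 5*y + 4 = (y - 4)*(y - 1)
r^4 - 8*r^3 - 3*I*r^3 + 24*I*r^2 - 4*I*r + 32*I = (r - 8)*(r - 2*I)^2*(r + I)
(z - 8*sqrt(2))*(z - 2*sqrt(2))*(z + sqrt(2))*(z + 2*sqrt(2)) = z^4 - 7*sqrt(2)*z^3 - 24*z^2 + 56*sqrt(2)*z + 128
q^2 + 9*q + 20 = (q + 4)*(q + 5)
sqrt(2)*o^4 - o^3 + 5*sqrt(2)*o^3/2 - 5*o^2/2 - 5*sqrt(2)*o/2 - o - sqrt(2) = (o + 2)*(o - sqrt(2))*(o + sqrt(2)/2)*(sqrt(2)*o + sqrt(2)/2)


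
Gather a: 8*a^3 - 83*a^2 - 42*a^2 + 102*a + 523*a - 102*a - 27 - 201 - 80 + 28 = 8*a^3 - 125*a^2 + 523*a - 280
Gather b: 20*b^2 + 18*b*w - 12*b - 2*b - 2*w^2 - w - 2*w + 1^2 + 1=20*b^2 + b*(18*w - 14) - 2*w^2 - 3*w + 2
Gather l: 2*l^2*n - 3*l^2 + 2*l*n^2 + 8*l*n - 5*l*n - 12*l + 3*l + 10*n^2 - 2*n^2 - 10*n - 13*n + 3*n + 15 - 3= l^2*(2*n - 3) + l*(2*n^2 + 3*n - 9) + 8*n^2 - 20*n + 12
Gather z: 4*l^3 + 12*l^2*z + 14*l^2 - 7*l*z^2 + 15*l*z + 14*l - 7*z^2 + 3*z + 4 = 4*l^3 + 14*l^2 + 14*l + z^2*(-7*l - 7) + z*(12*l^2 + 15*l + 3) + 4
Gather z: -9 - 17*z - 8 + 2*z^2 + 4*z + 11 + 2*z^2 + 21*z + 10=4*z^2 + 8*z + 4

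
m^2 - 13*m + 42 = (m - 7)*(m - 6)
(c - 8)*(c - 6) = c^2 - 14*c + 48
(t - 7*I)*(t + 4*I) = t^2 - 3*I*t + 28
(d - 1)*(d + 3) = d^2 + 2*d - 3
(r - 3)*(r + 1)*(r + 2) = r^3 - 7*r - 6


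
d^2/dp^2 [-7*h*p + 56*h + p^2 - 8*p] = 2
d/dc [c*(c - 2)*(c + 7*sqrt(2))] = 3*c^2 - 4*c + 14*sqrt(2)*c - 14*sqrt(2)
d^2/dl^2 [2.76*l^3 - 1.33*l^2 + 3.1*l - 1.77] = 16.56*l - 2.66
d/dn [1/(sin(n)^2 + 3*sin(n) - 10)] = -(2*sin(n) + 3)*cos(n)/(sin(n)^2 + 3*sin(n) - 10)^2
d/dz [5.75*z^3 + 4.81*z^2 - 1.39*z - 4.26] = 17.25*z^2 + 9.62*z - 1.39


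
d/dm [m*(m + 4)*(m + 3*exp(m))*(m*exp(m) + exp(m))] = (m^4 + 6*m^3*exp(m) + 9*m^3 + 39*m^2*exp(m) + 19*m^2 + 54*m*exp(m) + 8*m + 12*exp(m))*exp(m)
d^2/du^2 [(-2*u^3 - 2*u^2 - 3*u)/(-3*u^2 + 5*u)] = 214/(27*u^3 - 135*u^2 + 225*u - 125)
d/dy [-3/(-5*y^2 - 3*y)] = 3*(-10*y - 3)/(y^2*(5*y + 3)^2)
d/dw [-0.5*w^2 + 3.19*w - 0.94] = 3.19 - 1.0*w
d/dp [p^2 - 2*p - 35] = 2*p - 2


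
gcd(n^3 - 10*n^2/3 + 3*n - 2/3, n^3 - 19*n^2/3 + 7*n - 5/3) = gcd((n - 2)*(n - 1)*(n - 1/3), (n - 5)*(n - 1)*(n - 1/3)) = n^2 - 4*n/3 + 1/3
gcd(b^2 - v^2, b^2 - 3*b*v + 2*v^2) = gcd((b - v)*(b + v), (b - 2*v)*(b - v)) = -b + v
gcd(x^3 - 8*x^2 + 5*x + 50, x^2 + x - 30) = x - 5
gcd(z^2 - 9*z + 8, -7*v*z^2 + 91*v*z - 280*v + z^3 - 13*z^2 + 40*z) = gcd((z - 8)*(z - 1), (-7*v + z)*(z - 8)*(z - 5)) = z - 8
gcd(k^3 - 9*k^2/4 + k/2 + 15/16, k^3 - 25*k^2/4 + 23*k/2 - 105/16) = k^2 - 11*k/4 + 15/8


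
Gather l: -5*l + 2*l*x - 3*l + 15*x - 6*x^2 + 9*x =l*(2*x - 8) - 6*x^2 + 24*x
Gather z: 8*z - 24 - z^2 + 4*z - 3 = -z^2 + 12*z - 27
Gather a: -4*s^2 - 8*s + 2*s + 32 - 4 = -4*s^2 - 6*s + 28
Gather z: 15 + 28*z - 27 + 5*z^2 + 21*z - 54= 5*z^2 + 49*z - 66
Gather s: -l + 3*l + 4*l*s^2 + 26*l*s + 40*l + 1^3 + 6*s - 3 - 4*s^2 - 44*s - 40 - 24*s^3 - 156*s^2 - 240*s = 42*l - 24*s^3 + s^2*(4*l - 160) + s*(26*l - 278) - 42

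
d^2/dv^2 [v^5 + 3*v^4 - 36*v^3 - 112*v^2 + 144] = 20*v^3 + 36*v^2 - 216*v - 224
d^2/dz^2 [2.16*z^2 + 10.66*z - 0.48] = 4.32000000000000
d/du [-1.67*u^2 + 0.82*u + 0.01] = 0.82 - 3.34*u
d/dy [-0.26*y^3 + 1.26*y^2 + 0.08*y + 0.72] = -0.78*y^2 + 2.52*y + 0.08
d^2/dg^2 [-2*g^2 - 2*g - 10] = -4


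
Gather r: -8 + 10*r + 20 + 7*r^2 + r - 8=7*r^2 + 11*r + 4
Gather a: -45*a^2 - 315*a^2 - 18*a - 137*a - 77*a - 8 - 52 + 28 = -360*a^2 - 232*a - 32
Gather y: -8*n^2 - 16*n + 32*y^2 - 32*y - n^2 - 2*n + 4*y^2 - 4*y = -9*n^2 - 18*n + 36*y^2 - 36*y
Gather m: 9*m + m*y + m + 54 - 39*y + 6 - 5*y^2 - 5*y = m*(y + 10) - 5*y^2 - 44*y + 60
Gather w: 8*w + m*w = w*(m + 8)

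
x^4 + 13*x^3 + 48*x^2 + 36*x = x*(x + 1)*(x + 6)^2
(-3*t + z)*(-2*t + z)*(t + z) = 6*t^3 + t^2*z - 4*t*z^2 + z^3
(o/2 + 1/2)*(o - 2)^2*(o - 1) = o^4/2 - 2*o^3 + 3*o^2/2 + 2*o - 2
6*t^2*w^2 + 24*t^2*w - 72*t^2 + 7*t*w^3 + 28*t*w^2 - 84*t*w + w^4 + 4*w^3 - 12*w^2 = (t + w)*(6*t + w)*(w - 2)*(w + 6)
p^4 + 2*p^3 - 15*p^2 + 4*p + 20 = (p - 2)^2*(p + 1)*(p + 5)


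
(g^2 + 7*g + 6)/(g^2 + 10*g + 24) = (g + 1)/(g + 4)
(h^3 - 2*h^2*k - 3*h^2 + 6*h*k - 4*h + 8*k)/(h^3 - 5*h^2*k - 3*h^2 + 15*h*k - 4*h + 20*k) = (h - 2*k)/(h - 5*k)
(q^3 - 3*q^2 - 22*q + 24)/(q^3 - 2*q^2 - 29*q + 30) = (q + 4)/(q + 5)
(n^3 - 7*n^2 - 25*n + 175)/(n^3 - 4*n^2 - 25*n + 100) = (n - 7)/(n - 4)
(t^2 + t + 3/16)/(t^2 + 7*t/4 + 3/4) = (t + 1/4)/(t + 1)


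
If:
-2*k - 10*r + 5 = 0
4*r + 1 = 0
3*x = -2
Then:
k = 15/4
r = -1/4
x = -2/3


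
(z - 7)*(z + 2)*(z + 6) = z^3 + z^2 - 44*z - 84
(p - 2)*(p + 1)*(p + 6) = p^3 + 5*p^2 - 8*p - 12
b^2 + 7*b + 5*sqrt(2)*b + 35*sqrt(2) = (b + 7)*(b + 5*sqrt(2))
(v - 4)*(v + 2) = v^2 - 2*v - 8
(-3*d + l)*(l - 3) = -3*d*l + 9*d + l^2 - 3*l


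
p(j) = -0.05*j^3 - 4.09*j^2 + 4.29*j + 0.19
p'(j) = -0.15*j^2 - 8.18*j + 4.29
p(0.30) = 1.11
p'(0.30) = 1.82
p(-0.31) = -1.53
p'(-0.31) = 6.81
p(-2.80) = -42.79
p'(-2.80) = 26.02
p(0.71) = 1.16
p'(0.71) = -1.59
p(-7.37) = -233.57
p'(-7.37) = 56.43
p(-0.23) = -1.01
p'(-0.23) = 6.16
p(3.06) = -26.41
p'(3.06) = -22.15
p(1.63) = -3.90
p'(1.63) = -9.44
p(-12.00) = -553.85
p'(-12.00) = 80.85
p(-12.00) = -553.85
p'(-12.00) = 80.85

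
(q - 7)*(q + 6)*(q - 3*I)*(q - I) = q^4 - q^3 - 4*I*q^3 - 45*q^2 + 4*I*q^2 + 3*q + 168*I*q + 126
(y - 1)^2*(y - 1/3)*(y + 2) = y^4 - y^3/3 - 3*y^2 + 3*y - 2/3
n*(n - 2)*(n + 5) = n^3 + 3*n^2 - 10*n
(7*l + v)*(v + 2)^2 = 7*l*v^2 + 28*l*v + 28*l + v^3 + 4*v^2 + 4*v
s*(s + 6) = s^2 + 6*s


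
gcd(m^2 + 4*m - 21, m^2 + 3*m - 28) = m + 7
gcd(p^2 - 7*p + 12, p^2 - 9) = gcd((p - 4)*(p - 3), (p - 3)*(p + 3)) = p - 3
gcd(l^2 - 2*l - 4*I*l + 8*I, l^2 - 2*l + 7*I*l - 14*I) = l - 2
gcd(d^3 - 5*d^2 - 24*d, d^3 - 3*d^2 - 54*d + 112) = d - 8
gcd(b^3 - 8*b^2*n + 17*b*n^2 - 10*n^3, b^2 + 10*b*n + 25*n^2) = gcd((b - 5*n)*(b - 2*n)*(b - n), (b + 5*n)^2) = 1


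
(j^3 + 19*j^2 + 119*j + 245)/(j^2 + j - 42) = (j^2 + 12*j + 35)/(j - 6)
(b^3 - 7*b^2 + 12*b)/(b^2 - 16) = b*(b - 3)/(b + 4)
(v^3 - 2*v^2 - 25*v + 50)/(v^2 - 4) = (v^2 - 25)/(v + 2)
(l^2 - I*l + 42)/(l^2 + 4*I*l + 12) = (l - 7*I)/(l - 2*I)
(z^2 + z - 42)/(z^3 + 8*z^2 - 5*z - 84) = (z - 6)/(z^2 + z - 12)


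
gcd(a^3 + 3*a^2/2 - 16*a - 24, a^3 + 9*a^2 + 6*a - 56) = a + 4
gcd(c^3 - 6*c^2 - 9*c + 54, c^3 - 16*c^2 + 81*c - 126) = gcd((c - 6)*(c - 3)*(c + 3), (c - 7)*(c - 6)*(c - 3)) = c^2 - 9*c + 18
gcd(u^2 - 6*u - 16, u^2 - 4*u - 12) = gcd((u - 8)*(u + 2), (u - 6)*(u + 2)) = u + 2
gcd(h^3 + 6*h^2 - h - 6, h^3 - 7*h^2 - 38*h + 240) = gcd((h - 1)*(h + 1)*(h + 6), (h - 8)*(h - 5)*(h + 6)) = h + 6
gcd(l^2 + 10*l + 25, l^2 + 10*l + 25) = l^2 + 10*l + 25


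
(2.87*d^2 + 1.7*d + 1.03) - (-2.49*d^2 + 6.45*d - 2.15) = 5.36*d^2 - 4.75*d + 3.18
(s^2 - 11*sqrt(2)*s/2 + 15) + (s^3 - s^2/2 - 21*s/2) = s^3 + s^2/2 - 21*s/2 - 11*sqrt(2)*s/2 + 15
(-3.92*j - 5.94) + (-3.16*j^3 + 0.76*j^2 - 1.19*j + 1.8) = -3.16*j^3 + 0.76*j^2 - 5.11*j - 4.14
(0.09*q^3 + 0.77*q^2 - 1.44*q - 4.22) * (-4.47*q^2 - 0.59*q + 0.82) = -0.4023*q^5 - 3.495*q^4 + 6.0563*q^3 + 20.3444*q^2 + 1.309*q - 3.4604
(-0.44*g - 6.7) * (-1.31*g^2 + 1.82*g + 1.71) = 0.5764*g^3 + 7.9762*g^2 - 12.9464*g - 11.457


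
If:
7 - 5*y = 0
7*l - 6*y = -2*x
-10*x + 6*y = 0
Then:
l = 24/25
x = 21/25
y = 7/5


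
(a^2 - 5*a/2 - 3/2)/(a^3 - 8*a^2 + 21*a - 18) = (a + 1/2)/(a^2 - 5*a + 6)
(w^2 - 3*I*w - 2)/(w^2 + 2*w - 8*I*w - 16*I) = (w^2 - 3*I*w - 2)/(w^2 + w*(2 - 8*I) - 16*I)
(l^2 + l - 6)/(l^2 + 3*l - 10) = (l + 3)/(l + 5)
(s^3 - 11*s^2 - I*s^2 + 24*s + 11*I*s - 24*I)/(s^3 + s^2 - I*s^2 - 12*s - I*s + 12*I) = (s - 8)/(s + 4)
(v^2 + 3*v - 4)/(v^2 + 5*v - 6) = (v + 4)/(v + 6)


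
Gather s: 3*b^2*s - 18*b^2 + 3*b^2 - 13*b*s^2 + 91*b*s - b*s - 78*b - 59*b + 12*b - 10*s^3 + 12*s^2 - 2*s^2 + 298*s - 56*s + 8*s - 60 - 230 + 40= -15*b^2 - 125*b - 10*s^3 + s^2*(10 - 13*b) + s*(3*b^2 + 90*b + 250) - 250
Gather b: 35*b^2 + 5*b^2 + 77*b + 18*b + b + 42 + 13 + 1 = 40*b^2 + 96*b + 56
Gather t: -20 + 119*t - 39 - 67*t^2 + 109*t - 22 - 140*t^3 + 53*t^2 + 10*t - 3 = -140*t^3 - 14*t^2 + 238*t - 84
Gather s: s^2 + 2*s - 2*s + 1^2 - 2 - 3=s^2 - 4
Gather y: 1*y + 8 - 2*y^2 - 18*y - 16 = -2*y^2 - 17*y - 8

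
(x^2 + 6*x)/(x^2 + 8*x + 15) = x*(x + 6)/(x^2 + 8*x + 15)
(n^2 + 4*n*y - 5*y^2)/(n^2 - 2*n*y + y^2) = (-n - 5*y)/(-n + y)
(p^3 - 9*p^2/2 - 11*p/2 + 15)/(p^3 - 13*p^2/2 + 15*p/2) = (p + 2)/p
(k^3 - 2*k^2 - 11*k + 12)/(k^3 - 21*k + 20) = (k + 3)/(k + 5)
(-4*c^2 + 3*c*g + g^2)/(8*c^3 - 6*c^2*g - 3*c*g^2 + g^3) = (-4*c - g)/(8*c^2 + 2*c*g - g^2)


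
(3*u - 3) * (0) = 0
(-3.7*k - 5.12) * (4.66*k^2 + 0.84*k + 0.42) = -17.242*k^3 - 26.9672*k^2 - 5.8548*k - 2.1504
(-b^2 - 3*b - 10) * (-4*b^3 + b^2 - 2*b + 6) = 4*b^5 + 11*b^4 + 39*b^3 - 10*b^2 + 2*b - 60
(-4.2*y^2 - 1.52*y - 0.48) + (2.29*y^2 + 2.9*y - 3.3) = -1.91*y^2 + 1.38*y - 3.78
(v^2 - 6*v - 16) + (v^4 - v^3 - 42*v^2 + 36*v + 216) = v^4 - v^3 - 41*v^2 + 30*v + 200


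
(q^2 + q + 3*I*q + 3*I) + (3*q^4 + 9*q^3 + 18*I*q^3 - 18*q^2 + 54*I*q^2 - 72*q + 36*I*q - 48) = 3*q^4 + 9*q^3 + 18*I*q^3 - 17*q^2 + 54*I*q^2 - 71*q + 39*I*q - 48 + 3*I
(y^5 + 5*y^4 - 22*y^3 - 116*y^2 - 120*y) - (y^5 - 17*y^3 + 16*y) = 5*y^4 - 5*y^3 - 116*y^2 - 136*y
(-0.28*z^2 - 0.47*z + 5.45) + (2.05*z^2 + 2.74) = 1.77*z^2 - 0.47*z + 8.19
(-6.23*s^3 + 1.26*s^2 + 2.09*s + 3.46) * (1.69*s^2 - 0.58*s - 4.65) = -10.5287*s^5 + 5.7428*s^4 + 31.7708*s^3 - 1.2238*s^2 - 11.7253*s - 16.089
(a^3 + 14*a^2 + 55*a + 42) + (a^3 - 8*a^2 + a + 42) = 2*a^3 + 6*a^2 + 56*a + 84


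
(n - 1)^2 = n^2 - 2*n + 1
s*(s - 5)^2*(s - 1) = s^4 - 11*s^3 + 35*s^2 - 25*s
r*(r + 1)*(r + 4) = r^3 + 5*r^2 + 4*r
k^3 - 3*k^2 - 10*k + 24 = (k - 4)*(k - 2)*(k + 3)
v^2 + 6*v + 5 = (v + 1)*(v + 5)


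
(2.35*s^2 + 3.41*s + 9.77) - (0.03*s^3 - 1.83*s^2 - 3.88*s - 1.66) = -0.03*s^3 + 4.18*s^2 + 7.29*s + 11.43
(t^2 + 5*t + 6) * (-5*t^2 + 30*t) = -5*t^4 + 5*t^3 + 120*t^2 + 180*t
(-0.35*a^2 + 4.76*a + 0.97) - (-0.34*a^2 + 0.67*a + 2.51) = -0.00999999999999995*a^2 + 4.09*a - 1.54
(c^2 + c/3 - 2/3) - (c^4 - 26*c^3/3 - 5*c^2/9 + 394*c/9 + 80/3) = -c^4 + 26*c^3/3 + 14*c^2/9 - 391*c/9 - 82/3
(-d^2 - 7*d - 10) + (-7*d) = -d^2 - 14*d - 10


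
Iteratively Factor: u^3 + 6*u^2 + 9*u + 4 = (u + 4)*(u^2 + 2*u + 1) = (u + 1)*(u + 4)*(u + 1)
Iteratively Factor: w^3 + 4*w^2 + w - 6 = (w + 2)*(w^2 + 2*w - 3) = (w + 2)*(w + 3)*(w - 1)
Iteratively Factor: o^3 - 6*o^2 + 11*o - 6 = (o - 3)*(o^2 - 3*o + 2) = (o - 3)*(o - 2)*(o - 1)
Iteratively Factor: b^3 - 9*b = (b + 3)*(b^2 - 3*b) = (b - 3)*(b + 3)*(b)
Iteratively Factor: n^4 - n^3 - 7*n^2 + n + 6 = (n + 1)*(n^3 - 2*n^2 - 5*n + 6) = (n + 1)*(n + 2)*(n^2 - 4*n + 3) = (n - 3)*(n + 1)*(n + 2)*(n - 1)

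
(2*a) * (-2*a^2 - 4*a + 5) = -4*a^3 - 8*a^2 + 10*a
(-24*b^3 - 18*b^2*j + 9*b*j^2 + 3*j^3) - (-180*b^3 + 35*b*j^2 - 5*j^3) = 156*b^3 - 18*b^2*j - 26*b*j^2 + 8*j^3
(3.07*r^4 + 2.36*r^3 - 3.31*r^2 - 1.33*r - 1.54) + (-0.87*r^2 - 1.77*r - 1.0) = 3.07*r^4 + 2.36*r^3 - 4.18*r^2 - 3.1*r - 2.54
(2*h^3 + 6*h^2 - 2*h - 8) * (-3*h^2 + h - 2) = -6*h^5 - 16*h^4 + 8*h^3 + 10*h^2 - 4*h + 16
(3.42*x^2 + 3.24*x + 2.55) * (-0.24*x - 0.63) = -0.8208*x^3 - 2.9322*x^2 - 2.6532*x - 1.6065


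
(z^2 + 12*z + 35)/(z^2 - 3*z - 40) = (z + 7)/(z - 8)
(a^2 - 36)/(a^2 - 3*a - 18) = (a + 6)/(a + 3)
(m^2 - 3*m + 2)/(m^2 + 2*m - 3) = (m - 2)/(m + 3)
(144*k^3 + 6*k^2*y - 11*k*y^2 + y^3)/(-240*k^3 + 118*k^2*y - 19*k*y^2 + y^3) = (3*k + y)/(-5*k + y)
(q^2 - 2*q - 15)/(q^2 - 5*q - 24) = (q - 5)/(q - 8)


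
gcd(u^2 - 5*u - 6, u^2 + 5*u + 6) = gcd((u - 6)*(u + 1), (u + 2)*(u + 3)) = 1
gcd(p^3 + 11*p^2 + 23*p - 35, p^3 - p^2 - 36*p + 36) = p - 1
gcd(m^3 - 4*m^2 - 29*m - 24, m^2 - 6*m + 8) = 1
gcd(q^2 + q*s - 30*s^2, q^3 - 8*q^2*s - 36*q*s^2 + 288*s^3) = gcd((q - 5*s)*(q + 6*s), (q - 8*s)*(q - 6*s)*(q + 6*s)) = q + 6*s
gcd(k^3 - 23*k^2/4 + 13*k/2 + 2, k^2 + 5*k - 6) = 1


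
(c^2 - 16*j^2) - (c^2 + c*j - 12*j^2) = -c*j - 4*j^2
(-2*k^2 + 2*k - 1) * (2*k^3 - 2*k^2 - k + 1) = -4*k^5 + 8*k^4 - 4*k^3 - 2*k^2 + 3*k - 1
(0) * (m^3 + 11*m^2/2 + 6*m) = 0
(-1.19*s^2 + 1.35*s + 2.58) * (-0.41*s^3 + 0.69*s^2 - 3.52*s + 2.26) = 0.4879*s^5 - 1.3746*s^4 + 4.0625*s^3 - 5.6612*s^2 - 6.0306*s + 5.8308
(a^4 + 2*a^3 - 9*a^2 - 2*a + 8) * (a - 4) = a^5 - 2*a^4 - 17*a^3 + 34*a^2 + 16*a - 32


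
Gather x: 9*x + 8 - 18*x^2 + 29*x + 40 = -18*x^2 + 38*x + 48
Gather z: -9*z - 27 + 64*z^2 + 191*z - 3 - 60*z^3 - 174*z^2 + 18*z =-60*z^3 - 110*z^2 + 200*z - 30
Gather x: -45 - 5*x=-5*x - 45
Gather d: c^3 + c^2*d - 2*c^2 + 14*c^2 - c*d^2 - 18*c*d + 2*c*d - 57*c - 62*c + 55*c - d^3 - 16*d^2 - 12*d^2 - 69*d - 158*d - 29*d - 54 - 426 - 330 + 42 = c^3 + 12*c^2 - 64*c - d^3 + d^2*(-c - 28) + d*(c^2 - 16*c - 256) - 768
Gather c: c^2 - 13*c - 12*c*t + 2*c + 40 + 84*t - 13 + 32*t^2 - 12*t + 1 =c^2 + c*(-12*t - 11) + 32*t^2 + 72*t + 28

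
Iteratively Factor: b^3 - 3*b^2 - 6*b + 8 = (b - 4)*(b^2 + b - 2) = (b - 4)*(b - 1)*(b + 2)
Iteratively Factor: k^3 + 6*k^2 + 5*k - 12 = (k - 1)*(k^2 + 7*k + 12) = (k - 1)*(k + 3)*(k + 4)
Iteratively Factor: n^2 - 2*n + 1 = (n - 1)*(n - 1)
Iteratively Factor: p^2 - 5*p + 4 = (p - 4)*(p - 1)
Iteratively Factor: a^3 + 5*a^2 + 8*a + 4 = (a + 2)*(a^2 + 3*a + 2) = (a + 1)*(a + 2)*(a + 2)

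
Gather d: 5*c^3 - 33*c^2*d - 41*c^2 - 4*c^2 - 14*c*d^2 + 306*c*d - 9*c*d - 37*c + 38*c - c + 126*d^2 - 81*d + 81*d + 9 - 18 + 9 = 5*c^3 - 45*c^2 + d^2*(126 - 14*c) + d*(-33*c^2 + 297*c)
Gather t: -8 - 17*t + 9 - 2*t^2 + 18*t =-2*t^2 + t + 1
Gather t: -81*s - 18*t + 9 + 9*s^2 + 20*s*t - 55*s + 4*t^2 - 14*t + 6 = 9*s^2 - 136*s + 4*t^2 + t*(20*s - 32) + 15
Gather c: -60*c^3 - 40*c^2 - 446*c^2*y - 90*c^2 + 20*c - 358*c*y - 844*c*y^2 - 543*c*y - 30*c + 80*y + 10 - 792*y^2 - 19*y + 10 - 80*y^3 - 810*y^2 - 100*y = -60*c^3 + c^2*(-446*y - 130) + c*(-844*y^2 - 901*y - 10) - 80*y^3 - 1602*y^2 - 39*y + 20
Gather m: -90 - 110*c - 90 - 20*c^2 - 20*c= -20*c^2 - 130*c - 180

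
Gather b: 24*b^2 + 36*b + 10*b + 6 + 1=24*b^2 + 46*b + 7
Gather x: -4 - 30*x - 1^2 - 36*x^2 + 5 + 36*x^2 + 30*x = 0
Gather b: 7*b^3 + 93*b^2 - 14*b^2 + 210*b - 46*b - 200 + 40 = 7*b^3 + 79*b^2 + 164*b - 160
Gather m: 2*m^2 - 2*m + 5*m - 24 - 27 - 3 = 2*m^2 + 3*m - 54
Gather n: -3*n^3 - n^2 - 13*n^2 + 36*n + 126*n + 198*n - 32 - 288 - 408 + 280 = -3*n^3 - 14*n^2 + 360*n - 448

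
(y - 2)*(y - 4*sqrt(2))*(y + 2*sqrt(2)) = y^3 - 2*sqrt(2)*y^2 - 2*y^2 - 16*y + 4*sqrt(2)*y + 32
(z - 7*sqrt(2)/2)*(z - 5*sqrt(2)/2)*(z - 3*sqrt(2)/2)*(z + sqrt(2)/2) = z^4 - 7*sqrt(2)*z^3 + 28*z^2 - 17*sqrt(2)*z/2 - 105/4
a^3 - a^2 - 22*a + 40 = (a - 4)*(a - 2)*(a + 5)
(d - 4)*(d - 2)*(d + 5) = d^3 - d^2 - 22*d + 40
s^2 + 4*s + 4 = (s + 2)^2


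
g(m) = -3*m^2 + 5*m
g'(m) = 5 - 6*m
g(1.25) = 1.56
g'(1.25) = -2.50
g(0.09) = 0.43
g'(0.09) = 4.46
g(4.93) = -48.26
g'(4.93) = -24.58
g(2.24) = -3.85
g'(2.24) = -8.44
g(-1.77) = -18.25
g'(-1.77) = 15.62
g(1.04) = 1.96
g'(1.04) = -1.24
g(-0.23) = -1.31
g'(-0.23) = 6.38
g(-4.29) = -76.66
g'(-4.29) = 30.74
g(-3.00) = -42.00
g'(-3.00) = 23.00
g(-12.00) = -492.00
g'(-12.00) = 77.00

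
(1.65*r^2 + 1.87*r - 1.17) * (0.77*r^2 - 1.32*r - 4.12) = 1.2705*r^4 - 0.7381*r^3 - 10.1673*r^2 - 6.16*r + 4.8204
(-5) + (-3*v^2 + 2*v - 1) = -3*v^2 + 2*v - 6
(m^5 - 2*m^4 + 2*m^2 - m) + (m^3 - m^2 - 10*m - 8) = m^5 - 2*m^4 + m^3 + m^2 - 11*m - 8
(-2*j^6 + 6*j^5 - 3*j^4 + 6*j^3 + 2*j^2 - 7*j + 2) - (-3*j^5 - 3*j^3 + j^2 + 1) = -2*j^6 + 9*j^5 - 3*j^4 + 9*j^3 + j^2 - 7*j + 1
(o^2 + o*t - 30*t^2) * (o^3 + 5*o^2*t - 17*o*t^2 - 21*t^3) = o^5 + 6*o^4*t - 42*o^3*t^2 - 188*o^2*t^3 + 489*o*t^4 + 630*t^5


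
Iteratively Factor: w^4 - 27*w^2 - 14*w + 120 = (w + 3)*(w^3 - 3*w^2 - 18*w + 40) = (w - 5)*(w + 3)*(w^2 + 2*w - 8) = (w - 5)*(w - 2)*(w + 3)*(w + 4)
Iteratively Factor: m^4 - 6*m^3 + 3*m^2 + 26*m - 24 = (m - 1)*(m^3 - 5*m^2 - 2*m + 24) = (m - 1)*(m + 2)*(m^2 - 7*m + 12) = (m - 3)*(m - 1)*(m + 2)*(m - 4)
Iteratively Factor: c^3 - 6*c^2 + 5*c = (c)*(c^2 - 6*c + 5) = c*(c - 5)*(c - 1)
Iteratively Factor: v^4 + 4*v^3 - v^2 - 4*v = (v + 1)*(v^3 + 3*v^2 - 4*v) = (v - 1)*(v + 1)*(v^2 + 4*v) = v*(v - 1)*(v + 1)*(v + 4)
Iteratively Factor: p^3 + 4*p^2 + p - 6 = (p + 2)*(p^2 + 2*p - 3) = (p + 2)*(p + 3)*(p - 1)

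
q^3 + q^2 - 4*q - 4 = (q - 2)*(q + 1)*(q + 2)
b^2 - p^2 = (b - p)*(b + p)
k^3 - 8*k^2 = k^2*(k - 8)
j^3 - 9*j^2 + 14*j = j*(j - 7)*(j - 2)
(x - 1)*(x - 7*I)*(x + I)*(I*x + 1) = I*x^4 + 7*x^3 - I*x^3 - 7*x^2 + I*x^2 + 7*x - I*x - 7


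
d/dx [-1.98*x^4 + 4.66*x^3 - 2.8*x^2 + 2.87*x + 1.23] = -7.92*x^3 + 13.98*x^2 - 5.6*x + 2.87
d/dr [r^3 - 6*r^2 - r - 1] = 3*r^2 - 12*r - 1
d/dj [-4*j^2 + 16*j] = 16 - 8*j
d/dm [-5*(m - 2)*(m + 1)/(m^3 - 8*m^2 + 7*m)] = 5*(m^4 - 2*m^3 - 5*m^2 + 32*m - 14)/(m^2*(m^4 - 16*m^3 + 78*m^2 - 112*m + 49))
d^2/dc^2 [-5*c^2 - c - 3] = -10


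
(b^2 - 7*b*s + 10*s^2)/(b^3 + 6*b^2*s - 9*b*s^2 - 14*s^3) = (b - 5*s)/(b^2 + 8*b*s + 7*s^2)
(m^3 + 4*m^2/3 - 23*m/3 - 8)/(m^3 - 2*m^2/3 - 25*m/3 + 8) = (m + 1)/(m - 1)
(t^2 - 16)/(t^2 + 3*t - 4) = (t - 4)/(t - 1)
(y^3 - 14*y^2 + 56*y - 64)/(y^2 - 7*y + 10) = (y^2 - 12*y + 32)/(y - 5)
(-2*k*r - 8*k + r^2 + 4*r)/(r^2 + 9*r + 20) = (-2*k + r)/(r + 5)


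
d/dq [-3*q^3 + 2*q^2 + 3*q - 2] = -9*q^2 + 4*q + 3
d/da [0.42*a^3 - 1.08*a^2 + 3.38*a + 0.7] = 1.26*a^2 - 2.16*a + 3.38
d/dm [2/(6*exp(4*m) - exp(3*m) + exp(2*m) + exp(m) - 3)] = (-48*exp(3*m) + 6*exp(2*m) - 4*exp(m) - 2)*exp(m)/(6*exp(4*m) - exp(3*m) + exp(2*m) + exp(m) - 3)^2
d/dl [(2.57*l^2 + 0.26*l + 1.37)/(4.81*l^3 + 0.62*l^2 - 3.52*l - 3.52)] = (-12.3617*l^4 - 2.5012*l^3 - 28.9767*l^2 - 19.7916*l + 3.9072)/(23.1361*l^6 + 5.9644*l^5 - 33.478*l^4 - 38.2272*l^3 + 8.0256*l^2 + 24.7808*l + 12.3904)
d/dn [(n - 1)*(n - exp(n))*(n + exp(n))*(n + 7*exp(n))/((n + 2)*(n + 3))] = (-(n - 1)*(n + 2)*(n - exp(n))*(n + exp(n))*(n + 7*exp(n)) - (n - 1)*(n + 3)*(n - exp(n))*(n + exp(n))*(n + 7*exp(n)) + (n + 2)*(n + 3)*((1 - exp(n))*(n - 1)*(n + exp(n))*(n + 7*exp(n)) + (n - 1)*(n - exp(n))*(n + exp(n))*(7*exp(n) + 1) + (n - 1)*(n - exp(n))*(n + 7*exp(n))*(exp(n) + 1) + (n - exp(n))*(n + exp(n))*(n + 7*exp(n))))/((n + 2)^2*(n + 3)^2)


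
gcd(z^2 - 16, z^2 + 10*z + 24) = z + 4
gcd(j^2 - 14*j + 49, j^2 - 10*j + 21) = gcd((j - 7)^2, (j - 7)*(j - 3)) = j - 7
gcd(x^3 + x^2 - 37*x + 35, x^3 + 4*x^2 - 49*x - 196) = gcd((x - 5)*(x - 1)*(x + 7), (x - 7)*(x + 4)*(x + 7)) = x + 7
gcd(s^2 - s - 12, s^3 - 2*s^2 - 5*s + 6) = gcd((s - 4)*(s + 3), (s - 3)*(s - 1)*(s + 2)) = 1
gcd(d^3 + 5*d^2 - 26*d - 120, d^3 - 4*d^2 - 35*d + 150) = d^2 + d - 30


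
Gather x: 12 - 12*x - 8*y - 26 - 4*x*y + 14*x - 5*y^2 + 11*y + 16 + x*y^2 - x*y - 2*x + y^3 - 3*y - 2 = x*(y^2 - 5*y) + y^3 - 5*y^2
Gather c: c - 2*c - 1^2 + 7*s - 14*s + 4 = -c - 7*s + 3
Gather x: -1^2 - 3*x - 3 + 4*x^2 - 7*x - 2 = 4*x^2 - 10*x - 6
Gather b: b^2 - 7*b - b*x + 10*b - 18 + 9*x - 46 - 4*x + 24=b^2 + b*(3 - x) + 5*x - 40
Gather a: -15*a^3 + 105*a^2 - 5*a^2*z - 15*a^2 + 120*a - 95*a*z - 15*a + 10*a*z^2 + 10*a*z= -15*a^3 + a^2*(90 - 5*z) + a*(10*z^2 - 85*z + 105)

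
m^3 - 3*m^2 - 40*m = m*(m - 8)*(m + 5)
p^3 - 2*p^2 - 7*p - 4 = (p - 4)*(p + 1)^2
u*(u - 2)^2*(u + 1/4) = u^4 - 15*u^3/4 + 3*u^2 + u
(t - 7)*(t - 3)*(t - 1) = t^3 - 11*t^2 + 31*t - 21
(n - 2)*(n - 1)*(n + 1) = n^3 - 2*n^2 - n + 2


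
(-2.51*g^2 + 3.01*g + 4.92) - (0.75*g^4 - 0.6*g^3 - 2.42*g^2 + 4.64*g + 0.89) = -0.75*g^4 + 0.6*g^3 - 0.0899999999999999*g^2 - 1.63*g + 4.03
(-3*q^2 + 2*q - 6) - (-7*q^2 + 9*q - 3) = 4*q^2 - 7*q - 3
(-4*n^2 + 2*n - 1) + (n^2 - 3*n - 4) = -3*n^2 - n - 5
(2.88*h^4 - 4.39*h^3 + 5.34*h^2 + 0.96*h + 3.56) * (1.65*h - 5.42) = 4.752*h^5 - 22.8531*h^4 + 32.6048*h^3 - 27.3588*h^2 + 0.6708*h - 19.2952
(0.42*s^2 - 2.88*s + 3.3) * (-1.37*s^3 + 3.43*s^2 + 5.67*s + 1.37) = -0.5754*s^5 + 5.3862*s^4 - 12.018*s^3 - 4.4352*s^2 + 14.7654*s + 4.521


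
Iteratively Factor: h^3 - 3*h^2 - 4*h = (h - 4)*(h^2 + h) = (h - 4)*(h + 1)*(h)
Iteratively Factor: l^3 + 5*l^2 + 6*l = (l + 2)*(l^2 + 3*l) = l*(l + 2)*(l + 3)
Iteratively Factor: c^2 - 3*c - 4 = (c + 1)*(c - 4)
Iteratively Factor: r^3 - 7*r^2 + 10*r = (r)*(r^2 - 7*r + 10) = r*(r - 5)*(r - 2)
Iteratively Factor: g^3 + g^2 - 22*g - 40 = (g + 4)*(g^2 - 3*g - 10) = (g + 2)*(g + 4)*(g - 5)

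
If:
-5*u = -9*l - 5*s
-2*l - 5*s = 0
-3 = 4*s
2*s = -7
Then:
No Solution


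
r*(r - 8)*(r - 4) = r^3 - 12*r^2 + 32*r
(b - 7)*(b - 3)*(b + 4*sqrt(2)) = b^3 - 10*b^2 + 4*sqrt(2)*b^2 - 40*sqrt(2)*b + 21*b + 84*sqrt(2)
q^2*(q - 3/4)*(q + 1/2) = q^4 - q^3/4 - 3*q^2/8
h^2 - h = h*(h - 1)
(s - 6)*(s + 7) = s^2 + s - 42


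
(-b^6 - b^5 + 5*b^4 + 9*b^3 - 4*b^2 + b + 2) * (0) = 0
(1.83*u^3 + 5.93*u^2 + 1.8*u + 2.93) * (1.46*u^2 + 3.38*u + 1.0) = 2.6718*u^5 + 14.8432*u^4 + 24.5014*u^3 + 16.2918*u^2 + 11.7034*u + 2.93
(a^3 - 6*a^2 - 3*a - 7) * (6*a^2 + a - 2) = 6*a^5 - 35*a^4 - 26*a^3 - 33*a^2 - a + 14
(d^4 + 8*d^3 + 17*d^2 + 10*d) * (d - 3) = d^5 + 5*d^4 - 7*d^3 - 41*d^2 - 30*d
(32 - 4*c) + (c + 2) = 34 - 3*c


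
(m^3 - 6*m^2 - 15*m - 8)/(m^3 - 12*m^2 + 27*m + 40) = (m + 1)/(m - 5)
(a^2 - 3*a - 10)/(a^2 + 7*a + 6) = (a^2 - 3*a - 10)/(a^2 + 7*a + 6)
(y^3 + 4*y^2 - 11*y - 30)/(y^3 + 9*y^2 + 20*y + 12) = (y^2 + 2*y - 15)/(y^2 + 7*y + 6)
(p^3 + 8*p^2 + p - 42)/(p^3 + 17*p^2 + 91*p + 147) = (p - 2)/(p + 7)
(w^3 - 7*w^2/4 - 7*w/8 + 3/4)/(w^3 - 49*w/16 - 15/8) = 2*(2*w - 1)/(4*w + 5)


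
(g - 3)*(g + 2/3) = g^2 - 7*g/3 - 2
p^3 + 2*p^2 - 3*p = p*(p - 1)*(p + 3)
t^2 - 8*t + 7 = (t - 7)*(t - 1)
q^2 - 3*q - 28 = (q - 7)*(q + 4)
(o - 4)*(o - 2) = o^2 - 6*o + 8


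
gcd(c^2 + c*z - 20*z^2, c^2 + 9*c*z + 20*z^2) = c + 5*z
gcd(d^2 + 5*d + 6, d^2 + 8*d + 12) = d + 2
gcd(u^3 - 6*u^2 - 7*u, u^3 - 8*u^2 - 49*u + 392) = u - 7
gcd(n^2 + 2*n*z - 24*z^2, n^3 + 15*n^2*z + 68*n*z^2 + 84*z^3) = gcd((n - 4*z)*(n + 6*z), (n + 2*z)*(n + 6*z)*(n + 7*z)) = n + 6*z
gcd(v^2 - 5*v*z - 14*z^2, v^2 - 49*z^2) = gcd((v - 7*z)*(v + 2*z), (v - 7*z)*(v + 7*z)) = -v + 7*z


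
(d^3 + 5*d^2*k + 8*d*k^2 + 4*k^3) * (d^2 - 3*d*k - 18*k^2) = d^5 + 2*d^4*k - 25*d^3*k^2 - 110*d^2*k^3 - 156*d*k^4 - 72*k^5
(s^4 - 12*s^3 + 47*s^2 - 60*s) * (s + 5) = s^5 - 7*s^4 - 13*s^3 + 175*s^2 - 300*s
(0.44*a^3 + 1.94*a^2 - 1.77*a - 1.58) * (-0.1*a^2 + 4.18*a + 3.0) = -0.044*a^5 + 1.6452*a^4 + 9.6062*a^3 - 1.4206*a^2 - 11.9144*a - 4.74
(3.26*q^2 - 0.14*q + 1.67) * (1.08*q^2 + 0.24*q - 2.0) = 3.5208*q^4 + 0.6312*q^3 - 4.75*q^2 + 0.6808*q - 3.34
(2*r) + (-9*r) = -7*r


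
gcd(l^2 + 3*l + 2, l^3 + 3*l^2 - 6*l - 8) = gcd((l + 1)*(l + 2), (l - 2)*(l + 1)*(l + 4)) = l + 1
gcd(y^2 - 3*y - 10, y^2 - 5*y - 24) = 1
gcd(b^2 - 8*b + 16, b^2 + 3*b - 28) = b - 4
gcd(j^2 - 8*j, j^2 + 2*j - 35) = 1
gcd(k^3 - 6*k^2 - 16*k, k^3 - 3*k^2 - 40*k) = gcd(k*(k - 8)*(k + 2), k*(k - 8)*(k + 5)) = k^2 - 8*k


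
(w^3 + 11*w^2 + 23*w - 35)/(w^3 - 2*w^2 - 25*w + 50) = (w^2 + 6*w - 7)/(w^2 - 7*w + 10)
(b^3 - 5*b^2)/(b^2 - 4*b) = b*(b - 5)/(b - 4)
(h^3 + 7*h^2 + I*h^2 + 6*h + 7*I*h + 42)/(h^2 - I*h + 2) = (h^2 + h*(7 + 3*I) + 21*I)/(h + I)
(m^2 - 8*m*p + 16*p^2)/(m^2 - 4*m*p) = (m - 4*p)/m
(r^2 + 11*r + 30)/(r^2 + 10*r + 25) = (r + 6)/(r + 5)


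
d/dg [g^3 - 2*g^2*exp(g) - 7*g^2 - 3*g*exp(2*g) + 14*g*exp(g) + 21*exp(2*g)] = -2*g^2*exp(g) + 3*g^2 - 6*g*exp(2*g) + 10*g*exp(g) - 14*g + 39*exp(2*g) + 14*exp(g)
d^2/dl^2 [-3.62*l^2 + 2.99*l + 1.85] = -7.24000000000000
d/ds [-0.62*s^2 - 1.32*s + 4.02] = -1.24*s - 1.32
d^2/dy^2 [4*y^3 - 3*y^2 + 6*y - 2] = 24*y - 6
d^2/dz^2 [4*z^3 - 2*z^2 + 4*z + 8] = 24*z - 4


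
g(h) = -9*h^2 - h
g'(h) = -18*h - 1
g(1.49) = -21.47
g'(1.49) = -27.82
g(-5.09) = -228.08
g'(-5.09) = 90.62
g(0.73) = -5.53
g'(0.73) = -14.14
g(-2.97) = -76.42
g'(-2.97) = 52.46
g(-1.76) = -26.12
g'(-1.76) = 30.68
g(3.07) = -87.89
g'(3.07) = -56.26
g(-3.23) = -90.67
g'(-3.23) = 57.14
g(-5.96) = -313.73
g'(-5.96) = 106.28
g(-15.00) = -2010.00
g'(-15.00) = 269.00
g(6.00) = -330.00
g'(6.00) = -109.00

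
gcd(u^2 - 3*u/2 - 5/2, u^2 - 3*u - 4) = u + 1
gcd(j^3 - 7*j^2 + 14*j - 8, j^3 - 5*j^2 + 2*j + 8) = j^2 - 6*j + 8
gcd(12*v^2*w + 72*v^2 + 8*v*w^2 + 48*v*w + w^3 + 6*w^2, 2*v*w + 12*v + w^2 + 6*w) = 2*v*w + 12*v + w^2 + 6*w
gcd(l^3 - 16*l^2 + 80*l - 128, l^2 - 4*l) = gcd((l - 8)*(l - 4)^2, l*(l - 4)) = l - 4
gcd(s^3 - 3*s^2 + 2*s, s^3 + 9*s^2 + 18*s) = s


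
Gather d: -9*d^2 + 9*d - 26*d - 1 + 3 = -9*d^2 - 17*d + 2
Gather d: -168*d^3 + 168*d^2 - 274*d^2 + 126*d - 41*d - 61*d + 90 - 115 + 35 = -168*d^3 - 106*d^2 + 24*d + 10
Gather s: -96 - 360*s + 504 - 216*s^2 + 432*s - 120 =-216*s^2 + 72*s + 288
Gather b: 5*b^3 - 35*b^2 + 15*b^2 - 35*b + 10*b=5*b^3 - 20*b^2 - 25*b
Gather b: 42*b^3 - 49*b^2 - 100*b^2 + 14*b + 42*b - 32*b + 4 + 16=42*b^3 - 149*b^2 + 24*b + 20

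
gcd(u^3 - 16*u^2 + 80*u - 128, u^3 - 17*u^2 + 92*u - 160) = u^2 - 12*u + 32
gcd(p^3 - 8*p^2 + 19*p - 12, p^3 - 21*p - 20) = 1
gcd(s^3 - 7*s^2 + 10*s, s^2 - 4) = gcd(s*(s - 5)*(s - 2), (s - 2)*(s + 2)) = s - 2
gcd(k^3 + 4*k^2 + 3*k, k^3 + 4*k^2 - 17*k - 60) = k + 3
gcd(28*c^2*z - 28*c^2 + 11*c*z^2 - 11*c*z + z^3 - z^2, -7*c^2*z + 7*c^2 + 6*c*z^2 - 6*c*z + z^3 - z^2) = 7*c*z - 7*c + z^2 - z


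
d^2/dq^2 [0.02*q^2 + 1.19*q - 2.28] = 0.0400000000000000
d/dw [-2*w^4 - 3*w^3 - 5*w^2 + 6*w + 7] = -8*w^3 - 9*w^2 - 10*w + 6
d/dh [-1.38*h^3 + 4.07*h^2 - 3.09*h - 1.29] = -4.14*h^2 + 8.14*h - 3.09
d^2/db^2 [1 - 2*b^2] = -4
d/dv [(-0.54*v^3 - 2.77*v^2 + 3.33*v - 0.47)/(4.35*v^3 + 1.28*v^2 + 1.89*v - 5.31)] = (11.3583*v^4 - 31.0122*v^3 + 5.238*v^2 + 30.6206*v - 16.794)/(18.9225*v^6 + 11.136*v^5 + 18.0814*v^4 - 41.3586*v^3 - 10.0215*v^2 - 20.0718*v + 28.1961)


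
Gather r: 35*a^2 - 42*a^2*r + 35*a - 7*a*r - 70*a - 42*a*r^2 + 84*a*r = 35*a^2 - 42*a*r^2 - 35*a + r*(-42*a^2 + 77*a)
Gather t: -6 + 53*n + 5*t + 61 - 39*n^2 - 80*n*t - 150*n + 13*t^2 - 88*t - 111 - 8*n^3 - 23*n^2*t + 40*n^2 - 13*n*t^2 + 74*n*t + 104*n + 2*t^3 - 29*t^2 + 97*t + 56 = -8*n^3 + n^2 + 7*n + 2*t^3 + t^2*(-13*n - 16) + t*(-23*n^2 - 6*n + 14)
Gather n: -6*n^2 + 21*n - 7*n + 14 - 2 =-6*n^2 + 14*n + 12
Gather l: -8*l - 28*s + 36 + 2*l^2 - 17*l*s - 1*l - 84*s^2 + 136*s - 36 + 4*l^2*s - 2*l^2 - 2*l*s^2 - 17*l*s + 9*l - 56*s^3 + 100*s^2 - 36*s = 4*l^2*s + l*(-2*s^2 - 34*s) - 56*s^3 + 16*s^2 + 72*s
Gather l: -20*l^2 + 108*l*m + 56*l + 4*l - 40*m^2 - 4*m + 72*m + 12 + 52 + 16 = -20*l^2 + l*(108*m + 60) - 40*m^2 + 68*m + 80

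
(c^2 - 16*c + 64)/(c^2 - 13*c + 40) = (c - 8)/(c - 5)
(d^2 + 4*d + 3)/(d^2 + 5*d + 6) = (d + 1)/(d + 2)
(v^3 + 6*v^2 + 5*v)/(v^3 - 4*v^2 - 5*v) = (v + 5)/(v - 5)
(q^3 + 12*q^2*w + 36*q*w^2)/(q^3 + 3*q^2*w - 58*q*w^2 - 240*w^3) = q*(q + 6*w)/(q^2 - 3*q*w - 40*w^2)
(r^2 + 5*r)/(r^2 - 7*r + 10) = r*(r + 5)/(r^2 - 7*r + 10)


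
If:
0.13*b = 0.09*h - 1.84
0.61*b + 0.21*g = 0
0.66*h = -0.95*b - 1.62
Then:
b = -7.94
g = 23.07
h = 8.97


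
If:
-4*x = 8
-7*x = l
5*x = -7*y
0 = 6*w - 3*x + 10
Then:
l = 14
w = -8/3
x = -2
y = 10/7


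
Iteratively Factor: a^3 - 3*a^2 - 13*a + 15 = (a - 1)*(a^2 - 2*a - 15) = (a - 1)*(a + 3)*(a - 5)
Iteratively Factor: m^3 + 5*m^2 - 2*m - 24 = (m + 3)*(m^2 + 2*m - 8) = (m + 3)*(m + 4)*(m - 2)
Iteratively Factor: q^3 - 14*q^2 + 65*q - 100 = (q - 5)*(q^2 - 9*q + 20) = (q - 5)^2*(q - 4)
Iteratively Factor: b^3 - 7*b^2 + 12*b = (b)*(b^2 - 7*b + 12) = b*(b - 3)*(b - 4)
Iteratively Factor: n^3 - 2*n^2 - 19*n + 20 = (n + 4)*(n^2 - 6*n + 5) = (n - 1)*(n + 4)*(n - 5)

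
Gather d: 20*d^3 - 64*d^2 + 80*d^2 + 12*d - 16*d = 20*d^3 + 16*d^2 - 4*d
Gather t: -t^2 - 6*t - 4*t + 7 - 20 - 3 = -t^2 - 10*t - 16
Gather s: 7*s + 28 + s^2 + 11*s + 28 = s^2 + 18*s + 56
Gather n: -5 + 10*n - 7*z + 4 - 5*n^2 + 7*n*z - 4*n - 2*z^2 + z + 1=-5*n^2 + n*(7*z + 6) - 2*z^2 - 6*z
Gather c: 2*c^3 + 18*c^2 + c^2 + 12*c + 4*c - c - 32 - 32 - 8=2*c^3 + 19*c^2 + 15*c - 72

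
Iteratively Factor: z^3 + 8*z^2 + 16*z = (z + 4)*(z^2 + 4*z) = z*(z + 4)*(z + 4)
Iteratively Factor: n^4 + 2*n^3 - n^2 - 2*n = (n - 1)*(n^3 + 3*n^2 + 2*n) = n*(n - 1)*(n^2 + 3*n + 2) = n*(n - 1)*(n + 2)*(n + 1)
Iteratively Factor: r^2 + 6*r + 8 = (r + 2)*(r + 4)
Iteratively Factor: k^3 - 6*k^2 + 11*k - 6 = (k - 1)*(k^2 - 5*k + 6) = (k - 2)*(k - 1)*(k - 3)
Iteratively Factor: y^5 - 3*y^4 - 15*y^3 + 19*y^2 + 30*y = (y - 2)*(y^4 - y^3 - 17*y^2 - 15*y) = (y - 5)*(y - 2)*(y^3 + 4*y^2 + 3*y) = y*(y - 5)*(y - 2)*(y^2 + 4*y + 3) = y*(y - 5)*(y - 2)*(y + 3)*(y + 1)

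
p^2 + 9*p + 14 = (p + 2)*(p + 7)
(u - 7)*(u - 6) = u^2 - 13*u + 42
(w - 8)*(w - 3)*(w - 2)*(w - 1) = w^4 - 14*w^3 + 59*w^2 - 94*w + 48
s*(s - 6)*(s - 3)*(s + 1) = s^4 - 8*s^3 + 9*s^2 + 18*s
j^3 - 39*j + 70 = (j - 5)*(j - 2)*(j + 7)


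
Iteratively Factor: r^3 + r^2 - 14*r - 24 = (r + 3)*(r^2 - 2*r - 8) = (r - 4)*(r + 3)*(r + 2)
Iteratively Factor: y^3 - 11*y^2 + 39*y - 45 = (y - 3)*(y^2 - 8*y + 15) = (y - 5)*(y - 3)*(y - 3)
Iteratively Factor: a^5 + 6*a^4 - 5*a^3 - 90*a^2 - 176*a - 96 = (a - 4)*(a^4 + 10*a^3 + 35*a^2 + 50*a + 24) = (a - 4)*(a + 3)*(a^3 + 7*a^2 + 14*a + 8) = (a - 4)*(a + 2)*(a + 3)*(a^2 + 5*a + 4) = (a - 4)*(a + 1)*(a + 2)*(a + 3)*(a + 4)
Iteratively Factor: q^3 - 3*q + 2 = (q - 1)*(q^2 + q - 2) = (q - 1)*(q + 2)*(q - 1)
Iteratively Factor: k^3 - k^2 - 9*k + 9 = (k - 1)*(k^2 - 9) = (k - 3)*(k - 1)*(k + 3)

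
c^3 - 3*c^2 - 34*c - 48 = (c - 8)*(c + 2)*(c + 3)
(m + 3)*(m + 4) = m^2 + 7*m + 12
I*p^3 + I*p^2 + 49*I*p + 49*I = (p - 7*I)*(p + 7*I)*(I*p + I)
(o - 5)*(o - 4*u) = o^2 - 4*o*u - 5*o + 20*u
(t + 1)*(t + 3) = t^2 + 4*t + 3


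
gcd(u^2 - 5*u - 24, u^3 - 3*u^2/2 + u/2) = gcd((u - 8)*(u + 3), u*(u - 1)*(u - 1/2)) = 1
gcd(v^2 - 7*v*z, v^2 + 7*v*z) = v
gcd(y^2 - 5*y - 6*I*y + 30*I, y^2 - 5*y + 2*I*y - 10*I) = y - 5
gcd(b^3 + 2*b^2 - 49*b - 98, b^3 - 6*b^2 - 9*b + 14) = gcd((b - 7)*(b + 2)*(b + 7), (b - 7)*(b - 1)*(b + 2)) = b^2 - 5*b - 14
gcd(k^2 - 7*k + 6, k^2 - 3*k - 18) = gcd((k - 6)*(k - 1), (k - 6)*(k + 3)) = k - 6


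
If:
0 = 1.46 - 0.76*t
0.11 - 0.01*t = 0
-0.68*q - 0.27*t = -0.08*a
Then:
No Solution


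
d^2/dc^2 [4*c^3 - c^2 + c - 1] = 24*c - 2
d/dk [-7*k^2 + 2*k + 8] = 2 - 14*k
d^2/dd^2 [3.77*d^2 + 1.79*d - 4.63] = 7.54000000000000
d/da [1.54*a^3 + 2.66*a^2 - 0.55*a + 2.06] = 4.62*a^2 + 5.32*a - 0.55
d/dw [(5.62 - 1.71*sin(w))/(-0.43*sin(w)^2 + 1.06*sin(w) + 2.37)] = (-0.7353*sin(w)^2 + 4.8332*sin(w) - 10.0099)*cos(w)/(0.1849*sin(w)^4 - 0.9116*sin(w)^3 - 0.9146*sin(w)^2 + 5.0244*sin(w) + 5.6169)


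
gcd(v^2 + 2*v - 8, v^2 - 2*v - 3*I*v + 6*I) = v - 2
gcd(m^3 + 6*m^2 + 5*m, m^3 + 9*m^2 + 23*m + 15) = m^2 + 6*m + 5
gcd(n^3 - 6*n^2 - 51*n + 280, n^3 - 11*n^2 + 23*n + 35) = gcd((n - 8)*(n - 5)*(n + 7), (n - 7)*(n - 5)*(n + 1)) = n - 5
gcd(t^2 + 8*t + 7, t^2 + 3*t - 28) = t + 7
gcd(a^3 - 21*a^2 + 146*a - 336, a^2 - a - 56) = a - 8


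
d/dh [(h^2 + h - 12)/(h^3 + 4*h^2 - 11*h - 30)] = (-h^2 - 8*h - 18)/(h^4 + 14*h^3 + 69*h^2 + 140*h + 100)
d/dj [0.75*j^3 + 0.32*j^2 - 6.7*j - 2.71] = 2.25*j^2 + 0.64*j - 6.7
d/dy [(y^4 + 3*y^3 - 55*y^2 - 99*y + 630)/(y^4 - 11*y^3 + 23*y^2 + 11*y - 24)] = 2*(-7*y^4 + 36*y^3 + 176*y^2 - 1632*y - 253)/(y^6 - 16*y^5 + 62*y^4 + 32*y^3 - 127*y^2 - 16*y + 64)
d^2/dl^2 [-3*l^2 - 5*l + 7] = -6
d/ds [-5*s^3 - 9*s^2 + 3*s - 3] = -15*s^2 - 18*s + 3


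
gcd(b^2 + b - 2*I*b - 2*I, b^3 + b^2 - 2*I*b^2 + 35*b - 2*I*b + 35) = b + 1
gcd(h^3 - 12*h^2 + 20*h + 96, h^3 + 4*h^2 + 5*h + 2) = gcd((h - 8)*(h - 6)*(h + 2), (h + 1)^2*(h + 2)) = h + 2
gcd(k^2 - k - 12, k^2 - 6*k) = 1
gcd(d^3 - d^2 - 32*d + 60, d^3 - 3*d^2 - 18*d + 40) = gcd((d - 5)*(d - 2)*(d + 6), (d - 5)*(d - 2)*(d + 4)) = d^2 - 7*d + 10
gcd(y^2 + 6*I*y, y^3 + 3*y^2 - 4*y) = y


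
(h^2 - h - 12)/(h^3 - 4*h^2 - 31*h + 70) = (h^2 - h - 12)/(h^3 - 4*h^2 - 31*h + 70)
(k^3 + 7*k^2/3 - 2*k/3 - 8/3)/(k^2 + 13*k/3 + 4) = (k^2 + k - 2)/(k + 3)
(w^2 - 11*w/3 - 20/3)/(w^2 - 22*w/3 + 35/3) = (3*w + 4)/(3*w - 7)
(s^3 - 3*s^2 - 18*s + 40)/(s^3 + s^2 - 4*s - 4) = (s^2 - s - 20)/(s^2 + 3*s + 2)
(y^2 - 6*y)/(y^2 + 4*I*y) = (y - 6)/(y + 4*I)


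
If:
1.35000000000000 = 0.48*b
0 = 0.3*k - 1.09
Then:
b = 2.81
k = 3.63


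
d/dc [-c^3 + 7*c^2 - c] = -3*c^2 + 14*c - 1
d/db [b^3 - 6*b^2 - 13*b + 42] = 3*b^2 - 12*b - 13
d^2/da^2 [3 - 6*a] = 0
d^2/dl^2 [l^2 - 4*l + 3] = 2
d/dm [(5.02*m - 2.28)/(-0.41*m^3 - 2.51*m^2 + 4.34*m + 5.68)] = (4.1164*m^3 + 9.7958*m^2 - 11.4456*m + 38.4088)/(0.1681*m^6 + 2.0582*m^5 + 2.7413*m^4 - 26.4444*m^3 - 9.678*m^2 + 49.3024*m + 32.2624)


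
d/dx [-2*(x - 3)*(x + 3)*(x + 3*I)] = -6*x^2 - 12*I*x + 18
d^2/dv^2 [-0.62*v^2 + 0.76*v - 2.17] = -1.24000000000000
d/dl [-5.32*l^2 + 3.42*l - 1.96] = 3.42 - 10.64*l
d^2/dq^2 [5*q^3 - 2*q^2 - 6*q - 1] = 30*q - 4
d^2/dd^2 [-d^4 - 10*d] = -12*d^2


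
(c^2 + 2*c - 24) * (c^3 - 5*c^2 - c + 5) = c^5 - 3*c^4 - 35*c^3 + 123*c^2 + 34*c - 120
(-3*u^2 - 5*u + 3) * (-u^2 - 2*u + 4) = 3*u^4 + 11*u^3 - 5*u^2 - 26*u + 12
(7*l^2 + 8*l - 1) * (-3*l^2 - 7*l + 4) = -21*l^4 - 73*l^3 - 25*l^2 + 39*l - 4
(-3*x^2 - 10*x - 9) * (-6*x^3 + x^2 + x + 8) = 18*x^5 + 57*x^4 + 41*x^3 - 43*x^2 - 89*x - 72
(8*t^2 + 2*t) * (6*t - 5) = 48*t^3 - 28*t^2 - 10*t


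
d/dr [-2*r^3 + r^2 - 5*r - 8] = -6*r^2 + 2*r - 5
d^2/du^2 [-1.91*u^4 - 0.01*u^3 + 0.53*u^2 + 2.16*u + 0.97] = -22.92*u^2 - 0.06*u + 1.06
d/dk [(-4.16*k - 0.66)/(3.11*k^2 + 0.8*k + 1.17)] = (12.9376*k^2 + 4.1052*k - 4.3392)/(9.6721*k^4 + 4.976*k^3 + 7.9174*k^2 + 1.872*k + 1.3689)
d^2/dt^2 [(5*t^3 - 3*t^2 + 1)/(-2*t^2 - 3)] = 6*(10*t^3 - 22*t^2 - 45*t + 11)/(8*t^6 + 36*t^4 + 54*t^2 + 27)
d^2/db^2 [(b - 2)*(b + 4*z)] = 2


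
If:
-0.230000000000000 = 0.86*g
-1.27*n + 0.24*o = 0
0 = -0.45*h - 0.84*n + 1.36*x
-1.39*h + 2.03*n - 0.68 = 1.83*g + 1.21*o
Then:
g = -0.27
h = 7.43198421252688*x + 0.200057324889355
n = -2.36237249480607*x - 0.107173566905012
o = -12.5008877850154*x - 0.567126791539021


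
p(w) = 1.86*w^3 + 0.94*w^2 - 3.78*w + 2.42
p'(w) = 5.58*w^2 + 1.88*w - 3.78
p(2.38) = 23.82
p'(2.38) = 32.30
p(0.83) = 0.99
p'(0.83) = 1.62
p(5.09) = 252.82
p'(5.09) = 150.36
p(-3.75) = -68.27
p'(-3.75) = 67.64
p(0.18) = 1.78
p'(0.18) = -3.26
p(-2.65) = -15.58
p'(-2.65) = 30.42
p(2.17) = 17.65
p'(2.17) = 26.58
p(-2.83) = -21.51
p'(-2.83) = 35.59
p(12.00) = 3306.50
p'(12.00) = 822.30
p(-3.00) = -28.00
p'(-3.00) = 40.80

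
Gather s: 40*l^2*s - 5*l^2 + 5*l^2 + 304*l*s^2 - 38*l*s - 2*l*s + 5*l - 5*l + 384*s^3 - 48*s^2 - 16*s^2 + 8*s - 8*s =384*s^3 + s^2*(304*l - 64) + s*(40*l^2 - 40*l)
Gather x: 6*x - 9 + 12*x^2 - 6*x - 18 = 12*x^2 - 27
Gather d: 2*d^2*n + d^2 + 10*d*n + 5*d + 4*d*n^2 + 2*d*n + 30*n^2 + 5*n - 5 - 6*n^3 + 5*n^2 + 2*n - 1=d^2*(2*n + 1) + d*(4*n^2 + 12*n + 5) - 6*n^3 + 35*n^2 + 7*n - 6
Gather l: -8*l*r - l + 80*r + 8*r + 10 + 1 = l*(-8*r - 1) + 88*r + 11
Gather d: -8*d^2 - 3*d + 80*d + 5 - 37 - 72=-8*d^2 + 77*d - 104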